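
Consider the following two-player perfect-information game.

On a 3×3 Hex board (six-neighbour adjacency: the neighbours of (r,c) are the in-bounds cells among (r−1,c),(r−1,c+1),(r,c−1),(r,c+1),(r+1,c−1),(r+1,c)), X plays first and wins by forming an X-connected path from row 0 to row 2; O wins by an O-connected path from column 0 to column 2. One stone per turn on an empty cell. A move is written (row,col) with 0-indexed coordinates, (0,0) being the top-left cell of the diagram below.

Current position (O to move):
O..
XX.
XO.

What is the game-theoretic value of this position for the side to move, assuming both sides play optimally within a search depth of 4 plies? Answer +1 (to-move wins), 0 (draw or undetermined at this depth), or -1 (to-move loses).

value(O../XX./XO., O) = -1

ply 1, O at O../XX./XO. | (0,1)=-1→OO./XX./XO.*; (0,2)=-1→O.O/XX./XO.; (1,2)=-1→O../XXO/XO.; (2,2)=-1→O../XX./XOO
ply 2, X at OO./XX./XO. | (0,2)=+1→OOX/XX./XO.*; (1,2)=-1→OO./XXX/XO.; (2,2)=-1→OO./XX./XOX
ply 3: OOX/XX./XO. is terminal -1 (O); from O../XX./XO. depth 4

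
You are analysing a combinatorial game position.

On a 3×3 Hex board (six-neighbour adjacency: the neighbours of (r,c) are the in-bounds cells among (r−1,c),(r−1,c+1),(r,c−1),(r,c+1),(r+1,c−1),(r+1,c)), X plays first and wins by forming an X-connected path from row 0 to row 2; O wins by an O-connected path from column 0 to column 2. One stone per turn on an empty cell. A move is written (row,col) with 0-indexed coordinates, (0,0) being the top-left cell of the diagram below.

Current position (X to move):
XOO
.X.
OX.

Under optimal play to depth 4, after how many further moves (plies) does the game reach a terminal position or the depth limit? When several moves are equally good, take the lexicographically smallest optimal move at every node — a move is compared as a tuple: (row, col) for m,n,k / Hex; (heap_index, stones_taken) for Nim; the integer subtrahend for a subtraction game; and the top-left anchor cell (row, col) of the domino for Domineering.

PV length from [XOO/.X./OX.]: 1 ply

ply 1, X at XOO/.X./OX. | (1,0)=+1→XOO/XX./OX.*; (1,2)=-1→XOO/.XX/OX.; (2,2)=-1→XOO/.X./OXX
ply 2: XOO/XX./OX. is terminal -1 (O); from XOO/.X./OX. depth 4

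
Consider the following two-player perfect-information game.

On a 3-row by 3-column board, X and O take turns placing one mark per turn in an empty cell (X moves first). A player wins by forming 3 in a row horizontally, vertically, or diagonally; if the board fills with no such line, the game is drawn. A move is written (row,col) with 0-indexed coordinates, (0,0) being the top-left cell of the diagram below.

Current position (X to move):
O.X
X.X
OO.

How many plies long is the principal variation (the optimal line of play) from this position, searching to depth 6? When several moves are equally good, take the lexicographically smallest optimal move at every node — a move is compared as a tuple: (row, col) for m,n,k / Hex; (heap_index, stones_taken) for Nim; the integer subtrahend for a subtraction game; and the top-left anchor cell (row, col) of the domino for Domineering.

[O.X/X.X/OO.] X move#1: (0,1):-1/OXX/X.X/OO., (1,1):+1/O.X/XXX/OO.*, (2,2):+1/O.X/X.X/OOX
[O.X/XXX/OO.] end (terminal -1, O#2); searched O.X/X.X/OO. to 6

PV length from [O.X/X.X/OO.]: 1 ply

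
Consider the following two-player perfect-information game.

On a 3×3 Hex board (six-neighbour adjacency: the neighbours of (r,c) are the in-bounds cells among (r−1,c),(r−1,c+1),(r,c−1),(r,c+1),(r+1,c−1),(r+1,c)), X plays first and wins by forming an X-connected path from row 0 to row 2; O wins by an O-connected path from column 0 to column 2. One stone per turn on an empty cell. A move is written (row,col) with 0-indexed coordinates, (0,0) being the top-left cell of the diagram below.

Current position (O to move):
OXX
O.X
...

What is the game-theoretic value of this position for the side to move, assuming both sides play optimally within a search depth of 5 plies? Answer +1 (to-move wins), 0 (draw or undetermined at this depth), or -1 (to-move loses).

ply 1, O at OXX/O.X/... | (1,1)=-1→OXX/OOX/...*; (2,0)=-1→OXX/O.X/O..; (2,1)=-1→OXX/O.X/.O.; (2,2)=-1→OXX/O.X/..O
ply 2, X at OXX/OOX/... | (2,0)=+1→OXX/OOX/X..*; (2,1)=+1→OXX/OOX/.X.; (2,2)=+1→OXX/OOX/..X
ply 3, O at OXX/OOX/X.. | (2,1)=-1→OXX/OOX/XO.*; (2,2)=-1→OXX/OOX/X.O
ply 4, X at OXX/OOX/XO. | (2,2)=+1→OXX/OOX/XOX*
ply 5: OXX/OOX/XOX is terminal -1 (O); from OXX/O.X/... depth 5

value(OXX/O.X/..., O) = -1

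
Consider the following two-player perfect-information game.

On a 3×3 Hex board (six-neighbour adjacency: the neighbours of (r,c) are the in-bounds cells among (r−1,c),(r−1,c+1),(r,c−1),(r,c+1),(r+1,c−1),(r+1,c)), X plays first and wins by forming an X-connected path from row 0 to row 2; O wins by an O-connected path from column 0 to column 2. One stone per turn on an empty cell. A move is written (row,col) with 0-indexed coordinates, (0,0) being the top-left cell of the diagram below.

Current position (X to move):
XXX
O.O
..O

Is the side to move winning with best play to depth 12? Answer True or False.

ply 1, X at XXX/O.O/..O | (1,1)=+1→XXX/OXO/..O*; (2,0)=-1→XXX/O.O/X.O; (2,1)=-1→XXX/O.O/.XO
ply 2, O at XXX/OXO/..O | (2,0)=-1→XXX/OXO/O.O*; (2,1)=-1→XXX/OXO/.OO
ply 3, X at XXX/OXO/O.O | (2,1)=+1→XXX/OXO/OXO*
ply 4: XXX/OXO/OXO is terminal -1 (O); from XXX/O.O/..O depth 12

X winning at [XXX/O.O/..O]: True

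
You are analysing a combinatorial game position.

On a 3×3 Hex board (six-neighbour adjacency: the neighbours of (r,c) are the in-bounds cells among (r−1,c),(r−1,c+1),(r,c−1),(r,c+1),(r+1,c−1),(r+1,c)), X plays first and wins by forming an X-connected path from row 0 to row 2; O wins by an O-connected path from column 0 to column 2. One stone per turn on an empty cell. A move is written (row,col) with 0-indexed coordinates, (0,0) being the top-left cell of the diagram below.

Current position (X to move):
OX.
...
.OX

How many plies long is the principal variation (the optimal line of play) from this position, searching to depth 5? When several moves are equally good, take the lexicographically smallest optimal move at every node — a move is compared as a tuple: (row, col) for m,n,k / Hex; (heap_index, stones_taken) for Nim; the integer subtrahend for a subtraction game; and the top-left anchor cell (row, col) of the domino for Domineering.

p1 X@[OX./.../.OX]: (0,2)[OXX/.../.OX]+1* (1,0)[OX./X../.OX]+1 (1,1)[OX./.X./.OX]+1 (1,2)[OX./..X/.OX]+1 (2,0)[OX./.../XOX]+1
p2 O@[OXX/.../.OX]: (1,0)[OXX/O../.OX]-1* (1,1)[OXX/.O./.OX]-1 (1,2)[OXX/..O/.OX]-1 (2,0)[OXX/.../OOX]-1
p3 X@[OXX/O../.OX]: (1,1)[OXX/OX./.OX]+1* (1,2)[OXX/O.X/.OX]+1 (2,0)[OXX/O../XOX]+1
p4 O@[OXX/OX./.OX]: (1,2)[OXX/OXO/.OX]-1* (2,0)[OXX/OX./OOX]-1
p5 X@[OXX/OXO/.OX]: (2,0)[OXX/OXO/XOX]+1*
p6 O@[OXX/OXO/XOX] terminal -1; root [OX./.../.OX] d5

PV length from [OX./.../.OX]: 5 plies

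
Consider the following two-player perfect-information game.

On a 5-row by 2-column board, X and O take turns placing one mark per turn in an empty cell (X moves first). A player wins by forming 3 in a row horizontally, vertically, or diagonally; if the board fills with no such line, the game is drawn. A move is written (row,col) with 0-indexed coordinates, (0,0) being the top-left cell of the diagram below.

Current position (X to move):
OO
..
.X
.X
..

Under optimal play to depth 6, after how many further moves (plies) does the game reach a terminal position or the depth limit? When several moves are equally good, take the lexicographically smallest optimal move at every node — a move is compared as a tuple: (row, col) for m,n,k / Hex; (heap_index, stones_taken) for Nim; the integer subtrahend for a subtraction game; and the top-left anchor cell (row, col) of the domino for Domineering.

p1 X@[OO/../.X/.X/..]: (1,0)[OO/X./.X/.X/..]+1* (1,1)[OO/.X/.X/.X/..]+1 (2,0)[OO/../XX/.X/..]+1 (3,0)[OO/../.X/XX/..]+1 (4,0)[OO/../.X/.X/X.]+1 (4,1)[OO/../.X/.X/.X]+1
p2 O@[OO/X./.X/.X/..]: (1,1)[OO/XO/.X/.X/..]-1* (2,0)[OO/X./OX/.X/..]-1 (3,0)[OO/X./.X/OX/..]-1 (4,0)[OO/X./.X/.X/O.]-1 (4,1)[OO/X./.X/.X/.O]-1
p3 X@[OO/XO/.X/.X/..]: (2,0)[OO/XO/XX/.X/..]+1* (3,0)[OO/XO/.X/XX/..]+1 (4,0)[OO/XO/.X/.X/X.]+0 (4,1)[OO/XO/.X/.X/.X]+1
p4 O@[OO/XO/XX/.X/..]: (3,0)[OO/XO/XX/OX/..]-1* (4,0)[OO/XO/XX/.X/O.]-1 (4,1)[OO/XO/XX/.X/.O]-1
p5 X@[OO/XO/XX/OX/..]: (4,0)[OO/XO/XX/OX/X.]+0 (4,1)[OO/XO/XX/OX/.X]+1*
p6 O@[OO/XO/XX/OX/.X] terminal -1; root [OO/../.X/.X/..] d6

PV length from [OO/../.X/.X/..]: 5 plies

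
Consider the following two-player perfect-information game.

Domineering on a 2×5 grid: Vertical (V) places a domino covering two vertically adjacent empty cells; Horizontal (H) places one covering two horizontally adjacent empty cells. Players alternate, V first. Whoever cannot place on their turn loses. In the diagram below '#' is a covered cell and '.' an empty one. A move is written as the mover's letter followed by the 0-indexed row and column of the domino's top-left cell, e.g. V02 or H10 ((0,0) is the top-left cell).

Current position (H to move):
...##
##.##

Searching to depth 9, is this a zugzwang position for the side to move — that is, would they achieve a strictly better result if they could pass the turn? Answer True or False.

zugzwang(...##/##.##, H) = False

ply 1, H at ...##/##.## | H00=-1→##.##/##.##; H01=+1→.####/##.##*
ply 2: .####/##.## is terminal -1 (V); from ...##/##.## depth 9
if H skipped the turn, V would face:
~ ply 1, V at ...##/##.## | V02=-1→..###/#####*
~ ply 2, H at ..###/##### | H00=+1→#####/#####*
~ ply 3: #####/##### is terminal -1 (V); from ...##/##.## depth 9
compare (H): move=+1 vs pass=+1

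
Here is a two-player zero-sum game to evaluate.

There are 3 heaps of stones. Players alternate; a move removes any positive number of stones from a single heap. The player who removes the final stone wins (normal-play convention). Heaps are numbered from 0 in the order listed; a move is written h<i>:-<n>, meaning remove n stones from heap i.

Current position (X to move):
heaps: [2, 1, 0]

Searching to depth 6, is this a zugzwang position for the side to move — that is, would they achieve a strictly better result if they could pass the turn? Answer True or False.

zugzwang((2,1,0), X) = False

p1 X@[(2,1,0)]: h0:-1[(1,1,0)]+1* h0:-2[(0,1,0)]-1 h1:-1[(2,0,0)]-1
p2 O@[(1,1,0)]: h0:-1[(0,1,0)]-1* h1:-1[(1,0,0)]-1
p3 X@[(0,1,0)]: h1:-1[(0,0,0)]+1*
p4 O@[(0,0,0)] terminal -1; root [(2,1,0)] d6
if X skipped the turn, O would face:
~ p1 O@[(2,1,0)]: h0:-1[(1,1,0)]+1* h0:-2[(0,1,0)]-1 h1:-1[(2,0,0)]-1
~ p2 X@[(1,1,0)]: h0:-1[(0,1,0)]-1* h1:-1[(1,0,0)]-1
~ p3 O@[(0,1,0)]: h1:-1[(0,0,0)]+1*
~ p4 X@[(0,0,0)] terminal -1; root [(2,1,0)] d6
compare (X): move=+1 vs pass=-1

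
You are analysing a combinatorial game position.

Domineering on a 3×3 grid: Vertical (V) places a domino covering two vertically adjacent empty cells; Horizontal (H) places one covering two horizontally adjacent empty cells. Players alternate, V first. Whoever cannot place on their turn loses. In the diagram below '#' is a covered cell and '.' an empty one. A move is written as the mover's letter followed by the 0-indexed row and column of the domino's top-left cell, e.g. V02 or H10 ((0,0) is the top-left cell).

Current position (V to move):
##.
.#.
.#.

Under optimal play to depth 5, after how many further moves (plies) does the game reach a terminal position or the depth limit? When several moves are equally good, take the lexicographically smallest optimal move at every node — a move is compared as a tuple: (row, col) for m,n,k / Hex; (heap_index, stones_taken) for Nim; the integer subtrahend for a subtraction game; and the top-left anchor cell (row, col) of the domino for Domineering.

[##./.#./.#.] V move#1: V02:+1/###/.##/.#.*, V10:+1/##./##./##., V12:+1/##./.##/.##
[###/.##/.#.] end (terminal -1, H#2); searched ##./.#./.#. to 5

PV length from [##./.#./.#.]: 1 ply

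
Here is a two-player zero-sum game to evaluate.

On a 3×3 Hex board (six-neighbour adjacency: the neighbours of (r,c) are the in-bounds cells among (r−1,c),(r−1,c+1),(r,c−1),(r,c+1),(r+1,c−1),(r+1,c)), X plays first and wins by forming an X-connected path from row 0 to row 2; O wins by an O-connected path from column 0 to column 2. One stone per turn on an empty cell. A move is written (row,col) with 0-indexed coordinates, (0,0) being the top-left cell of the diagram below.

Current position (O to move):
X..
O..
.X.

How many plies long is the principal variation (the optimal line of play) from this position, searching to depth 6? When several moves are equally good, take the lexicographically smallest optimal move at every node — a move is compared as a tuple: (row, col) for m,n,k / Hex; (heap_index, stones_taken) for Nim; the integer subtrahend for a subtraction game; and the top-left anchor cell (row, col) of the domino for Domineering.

PV length from [X../O../.X.]: 3 plies

p1 O@[X../O../.X.]: (0,1)[XO./O../.X.]-1 (0,2)[X.O/O../.X.]+1* (1,1)[X../OO./.X.]+1 (1,2)[X../O.O/.X.]-1 (2,0)[X../O../OX.]-1 (2,2)[X../O../.XO]-1
p2 X@[X.O/O../.X.]: (0,1)[XXO/O../.X.]-1* (1,1)[X.O/OX./.X.]-1 (1,2)[X.O/O.X/.X.]-1 (2,0)[X.O/O../XX.]-1 (2,2)[X.O/O../.XX]-1
p3 O@[XXO/O../.X.]: (1,1)[XXO/OO./.X.]+1* (1,2)[XXO/O.O/.X.]-1 (2,0)[XXO/O../OX.]-1 (2,2)[XXO/O../.XO]-1
p4 X@[XXO/OO./.X.] terminal -1; root [X../O../.X.] d6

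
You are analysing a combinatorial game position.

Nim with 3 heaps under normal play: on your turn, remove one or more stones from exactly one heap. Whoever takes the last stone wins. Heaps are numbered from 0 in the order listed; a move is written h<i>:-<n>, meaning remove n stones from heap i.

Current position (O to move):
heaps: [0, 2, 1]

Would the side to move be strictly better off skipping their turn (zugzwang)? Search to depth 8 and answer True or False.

zugzwang((0,2,1), O) = False

[(0,2,1)] O move#1: h1:-1:+1/(0,1,1)*, h1:-2:-1/(0,0,1), h2:-1:-1/(0,2,0)
[(0,1,1)] X move#2: h1:-1:-1/(0,0,1)*, h2:-1:-1/(0,1,0)
[(0,0,1)] O move#3: h2:-1:+1/(0,0,0)*
[(0,0,0)] end (terminal -1, X#4); searched (0,2,1) to 8
if O skipped the turn, X would face:
~ [(0,2,1)] X move#1: h1:-1:+1/(0,1,1)*, h1:-2:-1/(0,0,1), h2:-1:-1/(0,2,0)
~ [(0,1,1)] O move#2: h1:-1:-1/(0,0,1)*, h2:-1:-1/(0,1,0)
~ [(0,0,1)] X move#3: h2:-1:+1/(0,0,0)*
~ [(0,0,0)] end (terminal -1, O#4); searched (0,2,1) to 8
compare (O): move=+1 vs pass=-1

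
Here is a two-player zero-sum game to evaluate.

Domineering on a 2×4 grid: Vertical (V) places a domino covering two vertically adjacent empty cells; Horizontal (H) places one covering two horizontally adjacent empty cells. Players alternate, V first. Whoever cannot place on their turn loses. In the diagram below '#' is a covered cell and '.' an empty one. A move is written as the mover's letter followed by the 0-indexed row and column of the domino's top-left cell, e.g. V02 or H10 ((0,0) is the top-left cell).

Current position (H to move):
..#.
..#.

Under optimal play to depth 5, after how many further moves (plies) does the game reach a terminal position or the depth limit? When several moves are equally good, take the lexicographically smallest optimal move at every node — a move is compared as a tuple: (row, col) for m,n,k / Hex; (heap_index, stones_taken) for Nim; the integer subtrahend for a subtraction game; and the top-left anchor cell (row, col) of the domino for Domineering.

PV length from [..#./..#.]: 3 plies

p1 H@[..#./..#.]: H00[###./..#.]+1* H10[..#./###.]+1
p2 V@[###./..#.]: V03[####/..##]-1*
p3 H@[####/..##]: H10[####/####]+1*
p4 V@[####/####] terminal -1; root [..#./..#.] d5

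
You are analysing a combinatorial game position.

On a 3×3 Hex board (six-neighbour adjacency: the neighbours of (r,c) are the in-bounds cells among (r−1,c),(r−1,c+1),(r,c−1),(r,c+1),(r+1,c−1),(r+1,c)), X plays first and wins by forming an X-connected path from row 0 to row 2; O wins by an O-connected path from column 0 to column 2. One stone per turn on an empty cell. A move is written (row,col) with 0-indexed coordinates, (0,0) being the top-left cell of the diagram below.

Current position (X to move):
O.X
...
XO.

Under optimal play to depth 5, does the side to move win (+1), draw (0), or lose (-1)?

p1 X@[O.X/.../XO.]: (0,1)[OXX/.../XO.]+1* (1,0)[O.X/X../XO.]+1 (1,1)[O.X/.X./XO.]+1 (1,2)[O.X/..X/XO.]+1 (2,2)[O.X/.../XOX]+1
p2 O@[OXX/.../XO.]: (1,0)[OXX/O../XO.]-1* (1,1)[OXX/.O./XO.]-1 (1,2)[OXX/..O/XO.]-1 (2,2)[OXX/.../XOO]-1
p3 X@[OXX/O../XO.]: (1,1)[OXX/OX./XO.]+1* (1,2)[OXX/O.X/XO.]+1 (2,2)[OXX/O../XOX]+1
p4 O@[OXX/OX./XO.] terminal -1; root [O.X/.../XO.] d5

value(O.X/.../XO., X) = +1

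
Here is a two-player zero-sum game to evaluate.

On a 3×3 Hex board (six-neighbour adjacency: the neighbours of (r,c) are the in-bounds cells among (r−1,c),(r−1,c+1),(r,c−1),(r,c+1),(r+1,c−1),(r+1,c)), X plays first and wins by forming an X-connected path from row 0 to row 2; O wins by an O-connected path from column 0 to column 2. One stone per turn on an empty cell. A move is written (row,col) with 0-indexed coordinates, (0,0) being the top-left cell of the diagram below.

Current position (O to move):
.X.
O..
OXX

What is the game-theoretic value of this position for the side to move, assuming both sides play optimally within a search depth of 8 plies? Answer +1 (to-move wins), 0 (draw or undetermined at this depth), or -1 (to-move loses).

value(.X./O../OXX, O) = +1

[.X./O../OXX] O move#1: (0,0):-1/OX./O../OXX, (0,2):-1/.XO/O../OXX, (1,1):+1/.X./OO./OXX*, (1,2):-1/.X./O.O/OXX
[.X./OO./OXX] X move#2: (0,0):-1/XX./OO./OXX*, (0,2):-1/.XX/OO./OXX, (1,2):-1/.X./OOX/OXX
[XX./OO./OXX] O move#3: (0,2):+1/XXO/OO./OXX*, (1,2):+1/XX./OOO/OXX
[XXO/OO./OXX] end (terminal -1, X#4); searched .X./O../OXX to 8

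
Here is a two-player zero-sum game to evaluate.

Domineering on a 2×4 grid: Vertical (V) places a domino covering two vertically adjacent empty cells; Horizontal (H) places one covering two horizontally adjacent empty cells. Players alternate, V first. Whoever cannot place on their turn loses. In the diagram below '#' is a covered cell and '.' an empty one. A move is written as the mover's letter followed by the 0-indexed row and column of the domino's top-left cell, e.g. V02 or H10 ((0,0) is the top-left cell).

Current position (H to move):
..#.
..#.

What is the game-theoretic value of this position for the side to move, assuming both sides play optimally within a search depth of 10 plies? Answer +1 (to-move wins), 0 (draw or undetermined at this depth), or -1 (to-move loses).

p1 H@[..#./..#.]: H00[###./..#.]+1* H10[..#./###.]+1
p2 V@[###./..#.]: V03[####/..##]-1*
p3 H@[####/..##]: H10[####/####]+1*
p4 V@[####/####] terminal -1; root [..#./..#.] d10

value(..#./..#., H) = +1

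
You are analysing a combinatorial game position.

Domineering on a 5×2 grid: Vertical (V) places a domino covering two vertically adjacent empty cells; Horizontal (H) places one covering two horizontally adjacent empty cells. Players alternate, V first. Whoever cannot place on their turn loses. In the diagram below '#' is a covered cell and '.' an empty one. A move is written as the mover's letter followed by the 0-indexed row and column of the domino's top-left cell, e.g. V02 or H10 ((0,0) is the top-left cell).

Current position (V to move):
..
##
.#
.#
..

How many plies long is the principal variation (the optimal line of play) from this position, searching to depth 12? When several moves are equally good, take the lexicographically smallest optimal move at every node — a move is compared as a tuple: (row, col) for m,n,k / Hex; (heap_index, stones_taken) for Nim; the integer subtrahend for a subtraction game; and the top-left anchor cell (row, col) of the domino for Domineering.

p1 V@[../##/.#/.#/..]: V20[../##/##/##/..]-1* V30[../##/.#/##/#.]-1
p2 H@[../##/##/##/..]: H00[##/##/##/##/..]+1* H40[../##/##/##/##]+1
p3 V@[##/##/##/##/..] terminal -1; root [../##/.#/.#/..] d12

PV length from [../##/.#/.#/..]: 2 plies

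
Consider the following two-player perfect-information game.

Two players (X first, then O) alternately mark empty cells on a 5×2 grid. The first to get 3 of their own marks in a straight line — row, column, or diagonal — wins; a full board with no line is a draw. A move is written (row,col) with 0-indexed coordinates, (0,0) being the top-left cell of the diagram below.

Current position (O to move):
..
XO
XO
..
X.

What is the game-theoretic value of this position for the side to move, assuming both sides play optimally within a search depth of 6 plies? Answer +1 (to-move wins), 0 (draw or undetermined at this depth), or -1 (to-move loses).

p1 O@[../XO/XO/../X.]: (0,0)[O./XO/XO/../X.]-1 (0,1)[.O/XO/XO/../X.]+1* (3,0)[../XO/XO/O./X.]-1 (3,1)[../XO/XO/.O/X.]+1 (4,1)[../XO/XO/../XO]-1
p2 X@[.O/XO/XO/../X.] terminal -1; root [../XO/XO/../X.] d6

value(../XO/XO/../X., O) = +1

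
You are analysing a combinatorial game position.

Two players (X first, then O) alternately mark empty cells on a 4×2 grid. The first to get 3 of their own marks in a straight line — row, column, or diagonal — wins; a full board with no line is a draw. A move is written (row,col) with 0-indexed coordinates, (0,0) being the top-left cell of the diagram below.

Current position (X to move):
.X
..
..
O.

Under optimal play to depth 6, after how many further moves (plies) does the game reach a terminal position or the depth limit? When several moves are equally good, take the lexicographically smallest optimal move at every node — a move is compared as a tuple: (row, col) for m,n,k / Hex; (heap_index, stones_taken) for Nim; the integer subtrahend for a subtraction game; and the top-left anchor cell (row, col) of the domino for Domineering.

PV length from [.X/../../O.]: 6 plies

[.X/../../O.] X move#1: (0,0):+0/XX/../../O.*, (1,0):+0/.X/X./../O., (1,1):+0/.X/.X/../O., (2,0):+0/.X/../X./O., (2,1):+0/.X/../.X/O., (3,1):+0/.X/../../OX
[XX/../../O.] O move#2: (1,0):+0/XX/O./../O.*, (1,1):+0/XX/.O/../O., (2,0):+0/XX/../O./O., (2,1):+0/XX/../.O/O., (3,1):+0/XX/../../OO
[XX/O./../O.] X move#3: (1,1):-1/XX/OX/../O., (2,0):+0/XX/O./X./O.*, (2,1):-1/XX/O./.X/O., (3,1):-1/XX/O./../OX
[XX/O./X./O.] O move#4: (1,1):+0/XX/OO/X./O.*, (2,1):+0/XX/O./XO/O., (3,1):+0/XX/O./X./OO
[XX/OO/X./O.] X move#5: (2,1):+0/XX/OO/XX/O.*, (3,1):+0/XX/OO/X./OX
[XX/OO/XX/O.] O move#6: (3,1):+0/XX/OO/XX/OO*
[XX/OO/XX/OO] end (terminal +0, X#7); searched .X/../../O. to 6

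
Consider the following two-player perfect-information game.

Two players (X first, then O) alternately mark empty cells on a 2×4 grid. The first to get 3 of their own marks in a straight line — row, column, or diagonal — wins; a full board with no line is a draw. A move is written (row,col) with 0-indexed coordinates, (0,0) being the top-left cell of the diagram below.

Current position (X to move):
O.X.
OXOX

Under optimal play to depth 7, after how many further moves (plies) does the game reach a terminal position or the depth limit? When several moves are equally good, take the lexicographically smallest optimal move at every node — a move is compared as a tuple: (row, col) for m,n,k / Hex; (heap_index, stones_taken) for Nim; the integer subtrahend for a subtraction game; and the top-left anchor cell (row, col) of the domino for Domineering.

ply 1, X at O.X./OXOX | (0,1)=+0→OXX./OXOX*; (0,3)=+0→O.XX/OXOX
ply 2, O at OXX./OXOX | (0,3)=+0→OXXO/OXOX*
ply 3: OXXO/OXOX is terminal +0 (X); from O.X./OXOX depth 7

PV length from [O.X./OXOX]: 2 plies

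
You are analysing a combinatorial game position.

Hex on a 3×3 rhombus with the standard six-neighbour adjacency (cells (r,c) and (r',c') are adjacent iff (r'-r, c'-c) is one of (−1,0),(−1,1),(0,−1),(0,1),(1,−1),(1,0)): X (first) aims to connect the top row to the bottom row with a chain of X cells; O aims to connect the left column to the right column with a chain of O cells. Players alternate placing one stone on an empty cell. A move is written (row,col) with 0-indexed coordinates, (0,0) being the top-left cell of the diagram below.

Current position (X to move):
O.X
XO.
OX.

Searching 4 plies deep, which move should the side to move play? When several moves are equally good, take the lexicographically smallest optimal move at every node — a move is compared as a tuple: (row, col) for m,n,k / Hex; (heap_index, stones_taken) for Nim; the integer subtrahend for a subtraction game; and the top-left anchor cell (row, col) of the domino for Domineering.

ply 1, X at O.X/XO./OX. | (0,1)=-1→OXX/XO./OX.; (1,2)=+1→O.X/XOX/OX.*; (2,2)=-1→O.X/XO./OXX
ply 2: O.X/XOX/OX. is terminal -1 (O); from O.X/XO./OX. depth 4

X's best at [O.X/XO./OX.]: (1,2)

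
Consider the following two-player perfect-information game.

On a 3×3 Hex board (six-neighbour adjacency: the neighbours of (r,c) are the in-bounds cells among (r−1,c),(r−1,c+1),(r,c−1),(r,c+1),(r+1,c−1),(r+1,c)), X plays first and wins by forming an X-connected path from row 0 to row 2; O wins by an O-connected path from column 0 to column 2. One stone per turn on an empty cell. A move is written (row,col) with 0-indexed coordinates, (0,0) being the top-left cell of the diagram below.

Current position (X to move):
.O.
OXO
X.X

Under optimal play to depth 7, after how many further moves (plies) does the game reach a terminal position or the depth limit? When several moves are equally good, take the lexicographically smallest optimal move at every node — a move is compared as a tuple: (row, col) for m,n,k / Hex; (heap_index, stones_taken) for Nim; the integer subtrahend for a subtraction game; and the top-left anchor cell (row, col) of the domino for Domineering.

PV length from [.O./OXO/X.X]: 1 ply

[.O./OXO/X.X] X move#1: (0,0):-1/XO./OXO/X.X, (0,2):+1/.OX/OXO/X.X*, (2,1):-1/.O./OXO/XXX
[.OX/OXO/X.X] end (terminal -1, O#2); searched .O./OXO/X.X to 7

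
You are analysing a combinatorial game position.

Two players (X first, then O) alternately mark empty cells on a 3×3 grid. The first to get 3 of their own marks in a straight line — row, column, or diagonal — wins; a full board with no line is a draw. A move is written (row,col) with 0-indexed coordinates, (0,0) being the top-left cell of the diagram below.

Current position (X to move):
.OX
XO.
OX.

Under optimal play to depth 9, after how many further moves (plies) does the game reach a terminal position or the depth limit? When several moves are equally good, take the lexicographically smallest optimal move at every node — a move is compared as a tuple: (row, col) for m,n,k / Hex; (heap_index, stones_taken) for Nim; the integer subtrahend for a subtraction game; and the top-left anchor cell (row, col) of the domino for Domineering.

ply 1, X at .OX/XO./OX. | (0,0)=+0→XOX/XO./OX.*; (1,2)=+0→.OX/XOX/OX.; (2,2)=+0→.OX/XO./OXX
ply 2, O at XOX/XO./OX. | (1,2)=+0→XOX/XOO/OX.*; (2,2)=+0→XOX/XO./OXO
ply 3, X at XOX/XOO/OX. | (2,2)=+0→XOX/XOO/OXX*
ply 4: XOX/XOO/OXX is terminal +0 (O); from .OX/XO./OX. depth 9

PV length from [.OX/XO./OX.]: 3 plies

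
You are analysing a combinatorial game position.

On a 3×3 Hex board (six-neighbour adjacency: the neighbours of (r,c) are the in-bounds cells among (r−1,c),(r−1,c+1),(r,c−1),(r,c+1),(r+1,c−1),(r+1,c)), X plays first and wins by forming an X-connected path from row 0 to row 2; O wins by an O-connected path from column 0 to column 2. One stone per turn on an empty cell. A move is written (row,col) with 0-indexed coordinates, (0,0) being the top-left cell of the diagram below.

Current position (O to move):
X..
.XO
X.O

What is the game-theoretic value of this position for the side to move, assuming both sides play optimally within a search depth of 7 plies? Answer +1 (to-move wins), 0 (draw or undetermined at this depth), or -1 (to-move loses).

ply 1, O at X../.XO/X.O | (0,1)=-1→XO./.XO/X.O*; (0,2)=-1→X.O/.XO/X.O; (1,0)=-1→X../OXO/X.O; (2,1)=-1→X../.XO/XOO
ply 2, X at XO./.XO/X.O | (0,2)=+1→XOX/.XO/X.O*; (1,0)=+1→XO./XXO/X.O; (2,1)=+1→XO./.XO/XXO
ply 3: XOX/.XO/X.O is terminal -1 (O); from X../.XO/X.O depth 7

value(X../.XO/X.O, O) = -1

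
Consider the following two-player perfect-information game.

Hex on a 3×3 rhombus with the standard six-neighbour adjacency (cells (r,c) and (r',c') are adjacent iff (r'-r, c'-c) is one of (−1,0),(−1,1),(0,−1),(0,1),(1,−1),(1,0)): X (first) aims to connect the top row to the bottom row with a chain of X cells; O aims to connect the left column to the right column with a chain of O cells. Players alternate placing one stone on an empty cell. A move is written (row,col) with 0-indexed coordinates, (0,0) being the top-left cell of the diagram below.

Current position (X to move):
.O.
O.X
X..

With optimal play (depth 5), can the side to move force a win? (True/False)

X winning at [.O./O.X/X..]: True

p1 X@[.O./O.X/X..]: (0,0)[XO./O.X/X..]-1 (0,2)[.OX/O.X/X..]+1* (1,1)[.O./OXX/X..]-1 (2,1)[.O./O.X/XX.]-1 (2,2)[.O./O.X/X.X]-1
p2 O@[.OX/O.X/X..]: (0,0)[OOX/O.X/X..]-1* (1,1)[.OX/OOX/X..]-1 (2,1)[.OX/O.X/XO.]-1 (2,2)[.OX/O.X/X.O]-1
p3 X@[OOX/O.X/X..]: (1,1)[OOX/OXX/X..]+1* (2,1)[OOX/O.X/XX.]+1 (2,2)[OOX/O.X/X.X]+1
p4 O@[OOX/OXX/X..] terminal -1; root [.O./O.X/X..] d5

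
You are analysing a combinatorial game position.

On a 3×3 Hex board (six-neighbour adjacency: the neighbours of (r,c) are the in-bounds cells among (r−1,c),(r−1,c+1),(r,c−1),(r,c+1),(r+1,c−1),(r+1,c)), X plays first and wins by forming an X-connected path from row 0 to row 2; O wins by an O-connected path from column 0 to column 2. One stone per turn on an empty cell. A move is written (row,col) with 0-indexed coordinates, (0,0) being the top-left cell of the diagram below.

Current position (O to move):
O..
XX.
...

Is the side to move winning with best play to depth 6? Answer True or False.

O winning at [O../XX./...]: False

p1 O@[O../XX./...]: (0,1)[OO./XX./...]-1* (0,2)[O.O/XX./...]-1 (1,2)[O../XXO/...]-1 (2,0)[O../XX./O..]-1 (2,1)[O../XX./.O.]-1 (2,2)[O../XX./..O]-1
p2 X@[OO./XX./...]: (0,2)[OOX/XX./...]+1* (1,2)[OO./XXX/...]-1 (2,0)[OO./XX./X..]-1 (2,1)[OO./XX./.X.]-1 (2,2)[OO./XX./..X]-1
p3 O@[OOX/XX./...]: (1,2)[OOX/XXO/...]-1* (2,0)[OOX/XX./O..]-1 (2,1)[OOX/XX./.O.]-1 (2,2)[OOX/XX./..O]-1
p4 X@[OOX/XXO/...]: (2,0)[OOX/XXO/X..]+1* (2,1)[OOX/XXO/.X.]+1 (2,2)[OOX/XXO/..X]+1
p5 O@[OOX/XXO/X..] terminal -1; root [O../XX./...] d6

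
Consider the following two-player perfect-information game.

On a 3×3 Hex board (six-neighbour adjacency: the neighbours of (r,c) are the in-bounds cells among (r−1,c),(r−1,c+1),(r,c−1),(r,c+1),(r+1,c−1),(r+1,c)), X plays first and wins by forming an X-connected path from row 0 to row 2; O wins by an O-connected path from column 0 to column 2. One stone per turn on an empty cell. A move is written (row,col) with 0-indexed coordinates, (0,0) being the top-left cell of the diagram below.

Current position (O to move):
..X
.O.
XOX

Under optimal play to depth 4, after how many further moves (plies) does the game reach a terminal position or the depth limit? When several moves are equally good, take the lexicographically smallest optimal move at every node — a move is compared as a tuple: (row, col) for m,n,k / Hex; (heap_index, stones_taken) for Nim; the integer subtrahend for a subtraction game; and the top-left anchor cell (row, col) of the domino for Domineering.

PV length from [..X/.O./XOX]: 4 plies

p1 O@[..X/.O./XOX]: (0,0)[O.X/.O./XOX]-1* (0,1)[.OX/.O./XOX]-1 (1,0)[..X/OO./XOX]-1 (1,2)[..X/.OO/XOX]-1
p2 X@[O.X/.O./XOX]: (0,1)[OXX/.O./XOX]+1* (1,0)[O.X/XO./XOX]+1 (1,2)[O.X/.OX/XOX]+1
p3 O@[OXX/.O./XOX]: (1,0)[OXX/OO./XOX]-1* (1,2)[OXX/.OO/XOX]-1
p4 X@[OXX/OO./XOX]: (1,2)[OXX/OOX/XOX]+1*
p5 O@[OXX/OOX/XOX] terminal -1; root [..X/.O./XOX] d4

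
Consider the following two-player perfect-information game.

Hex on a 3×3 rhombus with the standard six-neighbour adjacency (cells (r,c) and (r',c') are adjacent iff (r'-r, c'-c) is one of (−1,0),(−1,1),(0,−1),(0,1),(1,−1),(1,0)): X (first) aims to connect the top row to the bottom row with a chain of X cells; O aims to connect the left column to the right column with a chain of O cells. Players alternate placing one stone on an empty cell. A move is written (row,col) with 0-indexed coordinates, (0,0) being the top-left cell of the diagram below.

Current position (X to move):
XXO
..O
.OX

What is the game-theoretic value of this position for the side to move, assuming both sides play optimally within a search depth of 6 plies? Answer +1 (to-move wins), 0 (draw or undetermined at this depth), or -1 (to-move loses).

p1 X@[XXO/..O/.OX]: (1,0)[XXO/X.O/.OX]-1 (1,1)[XXO/.XO/.OX]-1 (2,0)[XXO/..O/XOX]+1*
p2 O@[XXO/..O/XOX]: (1,0)[XXO/O.O/XOX]-1* (1,1)[XXO/.OO/XOX]-1
p3 X@[XXO/O.O/XOX]: (1,1)[XXO/OXO/XOX]+1*
p4 O@[XXO/OXO/XOX] terminal -1; root [XXO/..O/.OX] d6

value(XXO/..O/.OX, X) = +1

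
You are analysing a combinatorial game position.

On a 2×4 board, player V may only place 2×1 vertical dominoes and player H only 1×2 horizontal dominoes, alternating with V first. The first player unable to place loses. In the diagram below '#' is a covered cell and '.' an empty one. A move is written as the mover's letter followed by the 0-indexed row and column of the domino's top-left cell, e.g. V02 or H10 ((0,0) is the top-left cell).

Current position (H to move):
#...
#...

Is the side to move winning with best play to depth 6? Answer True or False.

ply 1, H at #.../#... | H01=+1→###./#...*; H02=+1→#.##/#...; H11=+1→#.../###.; H12=+1→#.../#.##
ply 2, V at ###./#... | V03=-1→####/#..#*
ply 3, H at ####/#..# | H11=+1→####/####*
ply 4: ####/#### is terminal -1 (V); from #.../#... depth 6

H winning at [#.../#...]: True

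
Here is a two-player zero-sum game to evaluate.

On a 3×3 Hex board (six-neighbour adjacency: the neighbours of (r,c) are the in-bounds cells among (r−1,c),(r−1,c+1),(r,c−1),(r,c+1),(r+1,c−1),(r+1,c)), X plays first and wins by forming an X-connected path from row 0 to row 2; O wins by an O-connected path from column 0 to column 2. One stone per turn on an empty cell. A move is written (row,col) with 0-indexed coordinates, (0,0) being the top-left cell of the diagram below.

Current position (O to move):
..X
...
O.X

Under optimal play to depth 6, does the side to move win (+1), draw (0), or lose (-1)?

value(..X/.../O.X, O) = +1

ply 1, O at ..X/.../O.X | (0,0)=-1→O.X/.../O.X; (0,1)=-1→.OX/.../O.X; (1,0)=-1→..X/O../O.X; (1,1)=-1→..X/.O./O.X; (1,2)=+1→..X/..O/O.X*; (2,1)=-1→..X/.../OOX
ply 2, X at ..X/..O/O.X | (0,0)=-1→X.X/..O/O.X*; (0,1)=-1→.XX/..O/O.X; (1,0)=-1→..X/X.O/O.X; (1,1)=-1→..X/.XO/O.X; (2,1)=-1→..X/..O/OXX
ply 3, O at X.X/..O/O.X | (0,1)=+1→XOX/..O/O.X*; (1,0)=+1→X.X/O.O/O.X; (1,1)=+1→X.X/.OO/O.X; (2,1)=+1→X.X/..O/OOX
ply 4, X at XOX/..O/O.X | (1,0)=-1→XOX/X.O/O.X*; (1,1)=-1→XOX/.XO/O.X; (2,1)=-1→XOX/..O/OXX
ply 5, O at XOX/X.O/O.X | (1,1)=+1→XOX/XOO/O.X*; (2,1)=+1→XOX/X.O/OOX
ply 6: XOX/XOO/O.X is terminal -1 (X); from ..X/.../O.X depth 6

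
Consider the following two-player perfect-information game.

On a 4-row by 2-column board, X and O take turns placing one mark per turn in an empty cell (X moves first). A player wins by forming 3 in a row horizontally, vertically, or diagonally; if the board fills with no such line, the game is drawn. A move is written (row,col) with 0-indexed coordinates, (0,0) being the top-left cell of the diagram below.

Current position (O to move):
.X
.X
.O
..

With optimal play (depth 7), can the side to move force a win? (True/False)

O winning at [.X/.X/.O/..]: False

ply 1, O at .X/.X/.O/.. | (0,0)=+0→OX/.X/.O/..*; (1,0)=+0→.X/OX/.O/..; (2,0)=+0→.X/.X/OO/..; (3,0)=+0→.X/.X/.O/O.; (3,1)=+0→.X/.X/.O/.O
ply 2, X at OX/.X/.O/.. | (1,0)=+0→OX/XX/.O/..*; (2,0)=+0→OX/.X/XO/..; (3,0)=+0→OX/.X/.O/X.; (3,1)=+0→OX/.X/.O/.X
ply 3, O at OX/XX/.O/.. | (2,0)=+0→OX/XX/OO/..*; (3,0)=+0→OX/XX/.O/O.; (3,1)=+0→OX/XX/.O/.O
ply 4, X at OX/XX/OO/.. | (3,0)=+0→OX/XX/OO/X.*; (3,1)=+0→OX/XX/OO/.X
ply 5, O at OX/XX/OO/X. | (3,1)=+0→OX/XX/OO/XO*
ply 6: OX/XX/OO/XO is terminal +0 (X); from .X/.X/.O/.. depth 7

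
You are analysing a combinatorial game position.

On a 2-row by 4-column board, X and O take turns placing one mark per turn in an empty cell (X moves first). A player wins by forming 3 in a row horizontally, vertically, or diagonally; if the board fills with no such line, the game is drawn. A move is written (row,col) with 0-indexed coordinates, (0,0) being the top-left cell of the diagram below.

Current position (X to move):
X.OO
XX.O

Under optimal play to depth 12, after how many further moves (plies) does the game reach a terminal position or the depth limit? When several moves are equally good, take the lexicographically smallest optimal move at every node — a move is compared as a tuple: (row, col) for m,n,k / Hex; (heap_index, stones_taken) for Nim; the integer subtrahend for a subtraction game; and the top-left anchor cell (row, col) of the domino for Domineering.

PV length from [X.OO/XX.O]: 1 ply

p1 X@[X.OO/XX.O]: (0,1)[XXOO/XX.O]+0 (1,2)[X.OO/XXXO]+1*
p2 O@[X.OO/XXXO] terminal -1; root [X.OO/XX.O] d12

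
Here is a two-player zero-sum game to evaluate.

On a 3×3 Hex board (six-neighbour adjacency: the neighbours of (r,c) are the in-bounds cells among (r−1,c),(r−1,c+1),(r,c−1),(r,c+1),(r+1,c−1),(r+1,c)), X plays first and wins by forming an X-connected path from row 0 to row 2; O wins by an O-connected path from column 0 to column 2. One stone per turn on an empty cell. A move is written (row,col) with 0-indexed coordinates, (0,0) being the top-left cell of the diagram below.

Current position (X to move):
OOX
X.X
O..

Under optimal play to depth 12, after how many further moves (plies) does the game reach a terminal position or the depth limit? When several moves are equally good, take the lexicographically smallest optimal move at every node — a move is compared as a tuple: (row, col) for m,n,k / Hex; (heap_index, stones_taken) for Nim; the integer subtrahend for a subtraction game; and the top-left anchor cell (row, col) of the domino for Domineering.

[OOX/X.X/O..] X move#1: (1,1):+1/OOX/XXX/O..*, (2,1):+1/OOX/X.X/OX., (2,2):+1/OOX/X.X/O.X
[OOX/XXX/O..] O move#2: (2,1):-1/OOX/XXX/OO.*, (2,2):-1/OOX/XXX/O.O
[OOX/XXX/OO.] X move#3: (2,2):+1/OOX/XXX/OOX*
[OOX/XXX/OOX] end (terminal -1, O#4); searched OOX/X.X/O.. to 12

PV length from [OOX/X.X/O..]: 3 plies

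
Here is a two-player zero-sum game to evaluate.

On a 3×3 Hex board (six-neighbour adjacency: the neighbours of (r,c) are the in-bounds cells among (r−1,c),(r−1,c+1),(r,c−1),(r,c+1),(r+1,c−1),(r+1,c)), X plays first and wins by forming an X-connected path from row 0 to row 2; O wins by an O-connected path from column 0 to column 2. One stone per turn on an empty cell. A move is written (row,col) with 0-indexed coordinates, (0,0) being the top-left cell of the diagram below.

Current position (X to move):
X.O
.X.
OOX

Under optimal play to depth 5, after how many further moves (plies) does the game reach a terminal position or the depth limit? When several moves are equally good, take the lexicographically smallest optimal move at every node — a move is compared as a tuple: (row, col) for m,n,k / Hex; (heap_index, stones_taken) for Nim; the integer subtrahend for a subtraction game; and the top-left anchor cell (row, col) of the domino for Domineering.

PV length from [X.O/.X./OOX]: 3 plies

p1 X@[X.O/.X./OOX]: (0,1)[XXO/.X./OOX]-1 (1,0)[X.O/XX./OOX]-1 (1,2)[X.O/.XX/OOX]+1*
p2 O@[X.O/.XX/OOX]: (0,1)[XOO/.XX/OOX]-1* (1,0)[X.O/OXX/OOX]-1
p3 X@[XOO/.XX/OOX]: (1,0)[XOO/XXX/OOX]+1*
p4 O@[XOO/XXX/OOX] terminal -1; root [X.O/.X./OOX] d5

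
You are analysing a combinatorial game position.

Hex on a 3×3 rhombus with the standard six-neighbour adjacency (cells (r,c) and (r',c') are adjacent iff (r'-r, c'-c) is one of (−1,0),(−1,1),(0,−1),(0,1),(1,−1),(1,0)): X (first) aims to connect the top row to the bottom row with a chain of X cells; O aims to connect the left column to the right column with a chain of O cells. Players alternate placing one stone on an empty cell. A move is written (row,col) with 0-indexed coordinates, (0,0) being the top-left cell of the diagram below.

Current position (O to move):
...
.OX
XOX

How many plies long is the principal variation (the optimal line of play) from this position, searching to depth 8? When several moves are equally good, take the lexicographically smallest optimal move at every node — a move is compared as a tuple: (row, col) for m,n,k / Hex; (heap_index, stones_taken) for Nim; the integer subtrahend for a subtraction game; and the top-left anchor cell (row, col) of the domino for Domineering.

PV length from [.../.OX/XOX]: 4 plies

[.../.OX/XOX] O move#1: (0,0):-1/O../.OX/XOX*, (0,1):-1/.O./.OX/XOX, (0,2):-1/..O/.OX/XOX, (1,0):-1/.../OOX/XOX
[O../.OX/XOX] X move#2: (0,1):+1/OX./.OX/XOX*, (0,2):+1/O.X/.OX/XOX, (1,0):+1/O../XOX/XOX
[OX./.OX/XOX] O move#3: (0,2):-1/OXO/.OX/XOX*, (1,0):-1/OX./OOX/XOX
[OXO/.OX/XOX] X move#4: (1,0):+1/OXO/XOX/XOX*
[OXO/XOX/XOX] end (terminal -1, O#5); searched .../.OX/XOX to 8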